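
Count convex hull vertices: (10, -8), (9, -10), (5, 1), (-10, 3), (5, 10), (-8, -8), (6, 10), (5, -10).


Convex hull vertices (CCW): (-10, 3), (-8, -8), (5, -10), (9, -10), (10, -8), (6, 10), (5, 10)
Count = 7

7


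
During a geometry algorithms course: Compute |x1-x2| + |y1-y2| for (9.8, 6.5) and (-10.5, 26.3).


|9.8-(-10.5)| + |6.5-26.3| = 20.3 + 19.8 = 40.1

40.1


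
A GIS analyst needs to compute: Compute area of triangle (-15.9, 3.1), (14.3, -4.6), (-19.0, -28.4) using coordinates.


Area = |x_A(y_B-y_C) + x_B(y_C-y_A) + x_C(y_A-y_B)|/2
= |(-378.42) + (-450.45) + (-146.3)|/2
= 975.17/2 = 487.585

487.585


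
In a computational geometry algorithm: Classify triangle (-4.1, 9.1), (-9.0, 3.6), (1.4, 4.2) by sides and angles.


Side lengths squared: AB^2=54.26, BC^2=108.52, CA^2=54.26
Sorted: [54.26, 54.26, 108.52]
By sides: Isosceles, By angles: Right

Isosceles, Right


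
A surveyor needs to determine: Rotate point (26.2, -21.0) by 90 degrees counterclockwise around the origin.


90° CCW: (x,y) -> (-y, x)
(26.2,-21) -> (21, 26.2)

(21, 26.2)


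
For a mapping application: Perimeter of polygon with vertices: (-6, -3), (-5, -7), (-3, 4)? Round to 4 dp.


Sides: (-6, -3)->(-5, -7): sqrt(17) = 4.123106, (-5, -7)->(-3, 4): sqrt(125) = 11.18034, (-3, 4)->(-6, -3): sqrt(58) = 7.615773
Sum = 22.919219
Perimeter = 22.9192

22.9192


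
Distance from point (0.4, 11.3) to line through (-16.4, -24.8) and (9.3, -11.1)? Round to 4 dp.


|cross product| = 697.61
|line direction| = sqrt(848.18) = 29.1235
Distance = 697.61/sqrt(848.18) = 23.9535

23.9535


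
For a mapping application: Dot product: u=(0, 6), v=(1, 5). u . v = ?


u . v = u_x*v_x + u_y*v_y = 0*1 + 6*5
= 0 + 30 = 30

30


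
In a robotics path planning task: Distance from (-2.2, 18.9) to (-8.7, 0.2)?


dx=-6.5, dy=-18.7
d^2 = (-6.5)^2 + (-18.7)^2 = 391.94
d = sqrt(391.94) = 19.7975

19.7975


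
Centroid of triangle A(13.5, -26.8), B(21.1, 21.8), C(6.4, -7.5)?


Centroid = ((x_A+x_B+x_C)/3, (y_A+y_B+y_C)/3)
= ((13.5+21.1+6.4)/3, ((-26.8)+21.8+(-7.5))/3)
= (13.6667, -4.1667)

(13.6667, -4.1667)


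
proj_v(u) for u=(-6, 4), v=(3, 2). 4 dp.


u.v = -10, |v| = sqrt(13) = 3.6056
Scalar projection = u.v / |v| = -10 / sqrt(13) = -2.7735

-2.7735


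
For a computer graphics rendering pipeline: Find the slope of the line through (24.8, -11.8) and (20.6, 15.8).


slope = (y2-y1)/(x2-x1) = (15.8-(-11.8))/(20.6-24.8) = 27.6/(-4.2) = -6.5714

-6.5714


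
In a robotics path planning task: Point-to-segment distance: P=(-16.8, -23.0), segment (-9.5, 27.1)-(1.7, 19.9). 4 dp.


Project P onto AB: t = 1 (clamped to [0,1])
Closest point on segment: (1.7, 19.9)
Distance: 46.7189

46.7189


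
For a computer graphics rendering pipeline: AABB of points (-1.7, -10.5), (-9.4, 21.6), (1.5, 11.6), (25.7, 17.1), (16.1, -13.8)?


x range: [-9.4, 25.7]
y range: [-13.8, 21.6]
Bounding box: (-9.4,-13.8) to (25.7,21.6)

(-9.4,-13.8) to (25.7,21.6)


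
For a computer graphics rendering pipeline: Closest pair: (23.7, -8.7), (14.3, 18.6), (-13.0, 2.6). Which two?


d(P0,P1) = 28.873, d(P0,P2) = 38.4003, d(P1,P2) = 31.6432
Closest: P0 and P1

Closest pair: (23.7, -8.7) and (14.3, 18.6), distance = 28.873


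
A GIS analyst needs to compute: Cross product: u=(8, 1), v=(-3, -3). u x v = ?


u x v = u_x*v_y - u_y*v_x = 8*(-3) - 1*(-3)
= (-24) - (-3) = -21

-21


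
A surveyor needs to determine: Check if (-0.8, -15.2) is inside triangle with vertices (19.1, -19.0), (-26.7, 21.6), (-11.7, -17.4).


Cross products: AB x AP = 633.9, BC x BP = 458.1, CA x CP = 85.2
All same sign? yes

Yes, inside


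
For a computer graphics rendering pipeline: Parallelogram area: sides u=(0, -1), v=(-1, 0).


|u x v| = |0*0 - (-1)*(-1)|
= |0 - 1| = 1

1


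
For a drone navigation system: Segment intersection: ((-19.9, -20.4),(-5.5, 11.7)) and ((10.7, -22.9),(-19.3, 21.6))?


Cross products: d1=1286.7, d2=-317.1, d3=-1018.26, d4=585.54
d1*d2 < 0 and d3*d4 < 0? yes

Yes, they intersect


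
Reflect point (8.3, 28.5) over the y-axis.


Reflection over y-axis: (x,y) -> (-x,y)
(8.3, 28.5) -> (-8.3, 28.5)

(-8.3, 28.5)


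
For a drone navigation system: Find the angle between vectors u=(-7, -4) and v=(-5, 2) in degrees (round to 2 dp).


u.v = 27, |u| = sqrt(65) = 8.0623, |v| = sqrt(29) = 5.3852
cos(theta) = u.v/(|u||v|) = 27/sqrt(1885) = 0.621882
theta = acos(0.621882) = 51.55 degrees

51.55 degrees


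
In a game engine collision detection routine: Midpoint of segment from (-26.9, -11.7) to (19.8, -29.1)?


M = (((-26.9)+19.8)/2, ((-11.7)+(-29.1))/2)
= (-3.55, -20.4)

(-3.55, -20.4)


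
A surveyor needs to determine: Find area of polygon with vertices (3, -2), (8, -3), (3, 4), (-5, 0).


Shoelace sum: (3*(-3) - 8*(-2)) + (8*4 - 3*(-3)) + (3*0 - (-5)*4) + ((-5)*(-2) - 3*0)
= 78
Area = |78|/2 = 39

39


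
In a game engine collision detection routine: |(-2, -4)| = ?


|u| = sqrt((-2)^2 + (-4)^2) = sqrt(20) = 4.4721

4.4721


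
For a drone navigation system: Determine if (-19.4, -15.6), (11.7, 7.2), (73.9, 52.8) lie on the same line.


Cross product: (11.7-(-19.4))*(52.8-(-15.6)) - (7.2-(-15.6))*(73.9-(-19.4))
= 0

Yes, collinear


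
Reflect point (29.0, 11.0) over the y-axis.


Reflection over y-axis: (x,y) -> (-x,y)
(29, 11) -> (-29, 11)

(-29, 11)


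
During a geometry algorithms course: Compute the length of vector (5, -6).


|u| = sqrt(5^2 + (-6)^2) = sqrt(61) = 7.8102

7.8102


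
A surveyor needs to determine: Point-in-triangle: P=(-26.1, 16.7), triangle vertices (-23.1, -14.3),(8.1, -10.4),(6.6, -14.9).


Cross products: AB x AP = 978.9, BC x BP = -194.55, CA x CP = -918.9
All same sign? no

No, outside


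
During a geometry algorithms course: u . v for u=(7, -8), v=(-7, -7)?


u . v = u_x*v_x + u_y*v_y = 7*(-7) + (-8)*(-7)
= (-49) + 56 = 7

7


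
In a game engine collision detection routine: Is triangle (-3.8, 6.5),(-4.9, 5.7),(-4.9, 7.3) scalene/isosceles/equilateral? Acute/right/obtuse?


Side lengths squared: AB^2=1.85, BC^2=2.56, CA^2=1.85
Sorted: [1.85, 1.85, 2.56]
By sides: Isosceles, By angles: Acute

Isosceles, Acute


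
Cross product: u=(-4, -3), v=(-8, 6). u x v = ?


u x v = u_x*v_y - u_y*v_x = (-4)*6 - (-3)*(-8)
= (-24) - 24 = -48

-48


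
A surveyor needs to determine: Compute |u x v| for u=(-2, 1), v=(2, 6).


|u x v| = |(-2)*6 - 1*2|
= |(-12) - 2| = 14

14


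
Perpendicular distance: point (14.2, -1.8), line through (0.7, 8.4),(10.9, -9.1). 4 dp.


|cross product| = 132.21
|line direction| = sqrt(410.29) = 20.2556
Distance = 132.21/sqrt(410.29) = 6.5271

6.5271


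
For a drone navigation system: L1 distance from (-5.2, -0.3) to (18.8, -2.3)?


|(-5.2)-18.8| + |(-0.3)-(-2.3)| = 24 + 2 = 26

26


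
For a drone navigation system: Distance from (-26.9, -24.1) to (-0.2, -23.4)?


dx=26.7, dy=0.7
d^2 = 26.7^2 + 0.7^2 = 713.38
d = sqrt(713.38) = 26.7092

26.7092


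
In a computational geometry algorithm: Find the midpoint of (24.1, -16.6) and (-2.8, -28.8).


M = ((24.1+(-2.8))/2, ((-16.6)+(-28.8))/2)
= (10.65, -22.7)

(10.65, -22.7)


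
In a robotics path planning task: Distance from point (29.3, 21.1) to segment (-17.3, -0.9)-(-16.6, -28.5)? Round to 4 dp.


Project P onto AB: t = 0 (clamped to [0,1])
Closest point on segment: (-17.3, -0.9)
Distance: 51.5321

51.5321


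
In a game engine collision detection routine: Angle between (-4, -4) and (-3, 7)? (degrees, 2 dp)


u.v = -16, |u| = sqrt(32) = 5.6569, |v| = sqrt(58) = 7.6158
cos(theta) = u.v/(|u||v|) = -16/sqrt(1856) = -0.371391
theta = acos(-0.371391) = 111.8 degrees

111.8 degrees


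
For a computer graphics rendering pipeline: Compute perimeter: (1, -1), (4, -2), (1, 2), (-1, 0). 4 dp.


Sides: (1, -1)->(4, -2): sqrt(10) = 3.162278, (4, -2)->(1, 2): sqrt(25) = 5, (1, 2)->(-1, 0): sqrt(8) = 2.828427, (-1, 0)->(1, -1): sqrt(5) = 2.236068
Sum = 13.226773
Perimeter = 13.2268

13.2268


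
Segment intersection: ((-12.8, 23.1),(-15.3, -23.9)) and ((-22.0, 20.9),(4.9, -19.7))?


Cross products: d1=432.7, d2=-933.1, d3=-426.9, d4=938.9
d1*d2 < 0 and d3*d4 < 0? yes

Yes, they intersect


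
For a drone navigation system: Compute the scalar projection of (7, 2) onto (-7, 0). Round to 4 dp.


u.v = -49, |v| = sqrt(49) = 7
Scalar projection = u.v / |v| = -49 / sqrt(49) = -7

-7


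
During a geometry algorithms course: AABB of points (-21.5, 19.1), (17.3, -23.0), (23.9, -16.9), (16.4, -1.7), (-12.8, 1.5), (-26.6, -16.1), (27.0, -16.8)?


x range: [-26.6, 27]
y range: [-23, 19.1]
Bounding box: (-26.6,-23) to (27,19.1)

(-26.6,-23) to (27,19.1)


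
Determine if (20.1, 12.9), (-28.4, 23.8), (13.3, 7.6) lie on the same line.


Cross product: ((-28.4)-20.1)*(7.6-12.9) - (23.8-12.9)*(13.3-20.1)
= 331.17

No, not collinear


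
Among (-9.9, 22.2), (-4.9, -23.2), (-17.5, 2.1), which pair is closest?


d(P0,P1) = 45.6745, d(P0,P2) = 21.4888, d(P1,P2) = 28.2639
Closest: P0 and P2

Closest pair: (-9.9, 22.2) and (-17.5, 2.1), distance = 21.4888


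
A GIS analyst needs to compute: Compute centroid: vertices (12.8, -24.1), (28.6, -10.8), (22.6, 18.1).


Centroid = ((x_A+x_B+x_C)/3, (y_A+y_B+y_C)/3)
= ((12.8+28.6+22.6)/3, ((-24.1)+(-10.8)+18.1)/3)
= (21.3333, -5.6)

(21.3333, -5.6)


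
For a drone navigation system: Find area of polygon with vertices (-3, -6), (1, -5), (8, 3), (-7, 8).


Shoelace sum: ((-3)*(-5) - 1*(-6)) + (1*3 - 8*(-5)) + (8*8 - (-7)*3) + ((-7)*(-6) - (-3)*8)
= 215
Area = |215|/2 = 107.5

107.5


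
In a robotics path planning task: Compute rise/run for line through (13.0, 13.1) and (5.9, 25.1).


slope = (y2-y1)/(x2-x1) = (25.1-13.1)/(5.9-13) = 12/(-7.1) = -1.6901

-1.6901


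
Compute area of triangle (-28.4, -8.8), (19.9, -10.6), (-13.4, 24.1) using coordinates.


Area = |x_A(y_B-y_C) + x_B(y_C-y_A) + x_C(y_A-y_B)|/2
= |985.48 + 654.71 + (-24.12)|/2
= 1616.07/2 = 808.035

808.035


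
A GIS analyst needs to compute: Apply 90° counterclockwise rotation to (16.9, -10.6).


90° CCW: (x,y) -> (-y, x)
(16.9,-10.6) -> (10.6, 16.9)

(10.6, 16.9)


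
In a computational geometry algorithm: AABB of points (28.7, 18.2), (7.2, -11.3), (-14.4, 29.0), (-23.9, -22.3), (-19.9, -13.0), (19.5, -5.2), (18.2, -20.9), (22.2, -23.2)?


x range: [-23.9, 28.7]
y range: [-23.2, 29]
Bounding box: (-23.9,-23.2) to (28.7,29)

(-23.9,-23.2) to (28.7,29)


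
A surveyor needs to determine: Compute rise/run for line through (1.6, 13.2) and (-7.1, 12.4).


slope = (y2-y1)/(x2-x1) = (12.4-13.2)/((-7.1)-1.6) = (-0.8)/(-8.7) = 0.092

0.092


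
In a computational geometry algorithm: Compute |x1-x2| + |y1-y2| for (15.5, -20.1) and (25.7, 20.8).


|15.5-25.7| + |(-20.1)-20.8| = 10.2 + 40.9 = 51.1

51.1


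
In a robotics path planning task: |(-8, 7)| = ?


|u| = sqrt((-8)^2 + 7^2) = sqrt(113) = 10.6301

10.6301


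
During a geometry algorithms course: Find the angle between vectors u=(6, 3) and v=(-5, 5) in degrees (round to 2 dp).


u.v = -15, |u| = sqrt(45) = 6.7082, |v| = sqrt(50) = 7.0711
cos(theta) = u.v/(|u||v|) = -15/sqrt(2250) = -0.316228
theta = acos(-0.316228) = 108.43 degrees

108.43 degrees


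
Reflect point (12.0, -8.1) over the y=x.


Reflection over y=x: (x,y) -> (y,x)
(12, -8.1) -> (-8.1, 12)

(-8.1, 12)


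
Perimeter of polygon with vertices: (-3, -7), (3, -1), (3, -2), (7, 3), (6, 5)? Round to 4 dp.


Sides: (-3, -7)->(3, -1): sqrt(72) = 8.485281, (3, -1)->(3, -2): sqrt(1) = 1, (3, -2)->(7, 3): sqrt(41) = 6.403124, (7, 3)->(6, 5): sqrt(5) = 2.236068, (6, 5)->(-3, -7): sqrt(225) = 15
Sum = 33.124473
Perimeter = 33.1245

33.1245


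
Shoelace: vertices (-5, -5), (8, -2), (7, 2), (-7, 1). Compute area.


Shoelace sum: ((-5)*(-2) - 8*(-5)) + (8*2 - 7*(-2)) + (7*1 - (-7)*2) + ((-7)*(-5) - (-5)*1)
= 141
Area = |141|/2 = 70.5

70.5


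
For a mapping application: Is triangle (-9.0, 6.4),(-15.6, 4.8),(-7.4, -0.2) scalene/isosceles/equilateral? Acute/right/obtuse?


Side lengths squared: AB^2=46.12, BC^2=92.24, CA^2=46.12
Sorted: [46.12, 46.12, 92.24]
By sides: Isosceles, By angles: Right

Isosceles, Right


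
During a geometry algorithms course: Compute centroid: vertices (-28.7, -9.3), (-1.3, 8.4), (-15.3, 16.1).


Centroid = ((x_A+x_B+x_C)/3, (y_A+y_B+y_C)/3)
= (((-28.7)+(-1.3)+(-15.3))/3, ((-9.3)+8.4+16.1)/3)
= (-15.1, 5.0667)

(-15.1, 5.0667)


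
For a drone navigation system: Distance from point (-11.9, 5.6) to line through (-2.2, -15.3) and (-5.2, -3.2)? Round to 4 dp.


|cross product| = 54.67
|line direction| = sqrt(155.41) = 12.4664
Distance = 54.67/sqrt(155.41) = 4.3854

4.3854


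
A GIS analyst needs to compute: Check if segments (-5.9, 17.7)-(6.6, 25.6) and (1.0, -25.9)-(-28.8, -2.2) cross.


Cross products: d1=-1135.75, d2=-1667.42, d3=-599.51, d4=-67.84
d1*d2 < 0 and d3*d4 < 0? no

No, they don't intersect


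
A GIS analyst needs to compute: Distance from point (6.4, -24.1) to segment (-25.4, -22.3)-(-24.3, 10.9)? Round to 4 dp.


Project P onto AB: t = 0 (clamped to [0,1])
Closest point on segment: (-25.4, -22.3)
Distance: 31.8509

31.8509


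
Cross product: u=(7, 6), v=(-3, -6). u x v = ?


u x v = u_x*v_y - u_y*v_x = 7*(-6) - 6*(-3)
= (-42) - (-18) = -24

-24


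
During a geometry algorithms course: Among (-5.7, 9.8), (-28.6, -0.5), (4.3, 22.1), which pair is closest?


d(P0,P1) = 25.1098, d(P0,P2) = 15.8521, d(P1,P2) = 39.9145
Closest: P0 and P2

Closest pair: (-5.7, 9.8) and (4.3, 22.1), distance = 15.8521


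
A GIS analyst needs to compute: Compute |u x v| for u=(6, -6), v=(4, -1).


|u x v| = |6*(-1) - (-6)*4|
= |(-6) - (-24)| = 18

18


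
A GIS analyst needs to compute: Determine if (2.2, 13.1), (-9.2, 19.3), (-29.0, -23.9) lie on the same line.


Cross product: ((-9.2)-2.2)*((-23.9)-13.1) - (19.3-13.1)*((-29)-2.2)
= 615.24

No, not collinear


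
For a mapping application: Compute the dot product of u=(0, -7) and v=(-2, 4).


u . v = u_x*v_x + u_y*v_y = 0*(-2) + (-7)*4
= 0 + (-28) = -28

-28


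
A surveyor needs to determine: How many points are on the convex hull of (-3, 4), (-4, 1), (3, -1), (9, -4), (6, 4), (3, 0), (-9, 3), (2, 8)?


Convex hull vertices (CCW): (-9, 3), (-4, 1), (9, -4), (6, 4), (2, 8)
Count = 5

5


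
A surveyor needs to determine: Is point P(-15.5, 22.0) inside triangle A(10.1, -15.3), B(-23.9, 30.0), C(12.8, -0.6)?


Cross products: AB x AP = -108.52, BC x BP = -36.56, CA x CP = -477.03
All same sign? yes

Yes, inside


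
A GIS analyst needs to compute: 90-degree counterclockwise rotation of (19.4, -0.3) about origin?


90° CCW: (x,y) -> (-y, x)
(19.4,-0.3) -> (0.3, 19.4)

(0.3, 19.4)


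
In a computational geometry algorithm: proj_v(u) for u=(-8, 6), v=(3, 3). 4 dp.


u.v = -6, |v| = sqrt(18) = 4.2426
Scalar projection = u.v / |v| = -6 / sqrt(18) = -1.4142

-1.4142


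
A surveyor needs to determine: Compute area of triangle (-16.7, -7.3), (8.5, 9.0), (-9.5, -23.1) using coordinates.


Area = |x_A(y_B-y_C) + x_B(y_C-y_A) + x_C(y_A-y_B)|/2
= |(-536.07) + (-134.3) + 154.85|/2
= 515.52/2 = 257.76

257.76


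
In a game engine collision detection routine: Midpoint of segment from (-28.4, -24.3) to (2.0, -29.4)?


M = (((-28.4)+2)/2, ((-24.3)+(-29.4))/2)
= (-13.2, -26.85)

(-13.2, -26.85)


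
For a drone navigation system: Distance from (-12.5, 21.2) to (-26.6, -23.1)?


dx=-14.1, dy=-44.3
d^2 = (-14.1)^2 + (-44.3)^2 = 2161.3
d = sqrt(2161.3) = 46.4898

46.4898


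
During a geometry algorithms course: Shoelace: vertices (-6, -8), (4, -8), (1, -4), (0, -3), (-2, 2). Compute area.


Shoelace sum: ((-6)*(-8) - 4*(-8)) + (4*(-4) - 1*(-8)) + (1*(-3) - 0*(-4)) + (0*2 - (-2)*(-3)) + ((-2)*(-8) - (-6)*2)
= 91
Area = |91|/2 = 45.5

45.5


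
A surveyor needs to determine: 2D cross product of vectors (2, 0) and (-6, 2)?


u x v = u_x*v_y - u_y*v_x = 2*2 - 0*(-6)
= 4 - 0 = 4

4


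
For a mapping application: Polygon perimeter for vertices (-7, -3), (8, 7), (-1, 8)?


Sides: (-7, -3)->(8, 7): sqrt(325) = 18.027756, (8, 7)->(-1, 8): sqrt(82) = 9.055385, (-1, 8)->(-7, -3): sqrt(157) = 12.529964
Sum = 39.613105
Perimeter = 39.6131

39.6131


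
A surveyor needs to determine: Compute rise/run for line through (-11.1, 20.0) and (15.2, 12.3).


slope = (y2-y1)/(x2-x1) = (12.3-20)/(15.2-(-11.1)) = (-7.7)/26.3 = -0.2928

-0.2928


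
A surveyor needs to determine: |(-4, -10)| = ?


|u| = sqrt((-4)^2 + (-10)^2) = sqrt(116) = 10.7703

10.7703


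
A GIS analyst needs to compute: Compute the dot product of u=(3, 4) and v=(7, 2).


u . v = u_x*v_x + u_y*v_y = 3*7 + 4*2
= 21 + 8 = 29

29


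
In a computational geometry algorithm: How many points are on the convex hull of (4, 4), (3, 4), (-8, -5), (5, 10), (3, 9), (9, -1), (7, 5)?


Convex hull vertices (CCW): (-8, -5), (9, -1), (7, 5), (5, 10), (3, 9)
Count = 5

5


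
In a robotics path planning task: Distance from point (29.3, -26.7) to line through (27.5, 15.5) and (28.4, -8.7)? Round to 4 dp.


|cross product| = 5.58
|line direction| = sqrt(586.45) = 24.2167
Distance = 5.58/sqrt(586.45) = 0.2304

0.2304


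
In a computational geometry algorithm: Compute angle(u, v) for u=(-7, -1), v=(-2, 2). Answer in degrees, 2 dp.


u.v = 12, |u| = sqrt(50) = 7.0711, |v| = sqrt(8) = 2.8284
cos(theta) = u.v/(|u||v|) = 12/sqrt(400) = 0.6
theta = acos(0.6) = 53.13 degrees

53.13 degrees


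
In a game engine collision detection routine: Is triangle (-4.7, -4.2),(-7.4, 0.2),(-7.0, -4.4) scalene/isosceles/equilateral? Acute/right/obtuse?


Side lengths squared: AB^2=26.65, BC^2=21.32, CA^2=5.33
Sorted: [5.33, 21.32, 26.65]
By sides: Scalene, By angles: Right

Scalene, Right


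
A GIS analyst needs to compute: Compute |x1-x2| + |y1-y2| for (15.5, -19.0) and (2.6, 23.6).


|15.5-2.6| + |(-19)-23.6| = 12.9 + 42.6 = 55.5

55.5


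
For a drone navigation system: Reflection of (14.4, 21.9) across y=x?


Reflection over y=x: (x,y) -> (y,x)
(14.4, 21.9) -> (21.9, 14.4)

(21.9, 14.4)


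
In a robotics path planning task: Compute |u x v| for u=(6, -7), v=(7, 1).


|u x v| = |6*1 - (-7)*7|
= |6 - (-49)| = 55

55


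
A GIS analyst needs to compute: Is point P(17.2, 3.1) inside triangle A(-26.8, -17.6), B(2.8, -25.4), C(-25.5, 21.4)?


Cross products: AB x AP = 955.92, BC x BP = -1480.47, CA x CP = 1689.09
All same sign? no

No, outside


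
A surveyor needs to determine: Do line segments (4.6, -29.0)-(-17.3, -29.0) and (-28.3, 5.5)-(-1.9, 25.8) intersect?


Cross products: d1=-1578.67, d2=-1134.1, d3=-755.55, d4=-1200.12
d1*d2 < 0 and d3*d4 < 0? no

No, they don't intersect


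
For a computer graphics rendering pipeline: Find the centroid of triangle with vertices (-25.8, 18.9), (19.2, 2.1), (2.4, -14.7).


Centroid = ((x_A+x_B+x_C)/3, (y_A+y_B+y_C)/3)
= (((-25.8)+19.2+2.4)/3, (18.9+2.1+(-14.7))/3)
= (-1.4, 2.1)

(-1.4, 2.1)


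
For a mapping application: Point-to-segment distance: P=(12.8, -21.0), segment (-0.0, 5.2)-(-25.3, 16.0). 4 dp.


Project P onto AB: t = 0 (clamped to [0,1])
Closest point on segment: (0, 5.2)
Distance: 29.1596

29.1596


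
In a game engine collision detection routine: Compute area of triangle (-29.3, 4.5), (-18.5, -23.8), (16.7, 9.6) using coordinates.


Area = |x_A(y_B-y_C) + x_B(y_C-y_A) + x_C(y_A-y_B)|/2
= |978.62 + (-94.35) + 472.61|/2
= 1356.88/2 = 678.44

678.44


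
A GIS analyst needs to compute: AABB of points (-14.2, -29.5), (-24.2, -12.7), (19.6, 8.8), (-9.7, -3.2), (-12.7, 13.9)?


x range: [-24.2, 19.6]
y range: [-29.5, 13.9]
Bounding box: (-24.2,-29.5) to (19.6,13.9)

(-24.2,-29.5) to (19.6,13.9)


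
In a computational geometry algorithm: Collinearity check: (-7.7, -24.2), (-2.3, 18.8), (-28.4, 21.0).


Cross product: ((-2.3)-(-7.7))*(21-(-24.2)) - (18.8-(-24.2))*((-28.4)-(-7.7))
= 1134.18

No, not collinear


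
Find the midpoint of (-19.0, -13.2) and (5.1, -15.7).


M = (((-19)+5.1)/2, ((-13.2)+(-15.7))/2)
= (-6.95, -14.45)

(-6.95, -14.45)


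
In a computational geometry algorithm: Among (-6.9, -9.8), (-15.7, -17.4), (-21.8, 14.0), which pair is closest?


d(P0,P1) = 11.6276, d(P0,P2) = 28.0794, d(P1,P2) = 31.987
Closest: P0 and P1

Closest pair: (-6.9, -9.8) and (-15.7, -17.4), distance = 11.6276


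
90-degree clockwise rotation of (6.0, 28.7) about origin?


90° CW: (x,y) -> (y, -x)
(6,28.7) -> (28.7, -6)

(28.7, -6)


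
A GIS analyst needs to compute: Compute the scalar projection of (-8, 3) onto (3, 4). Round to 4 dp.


u.v = -12, |v| = sqrt(25) = 5
Scalar projection = u.v / |v| = -12 / sqrt(25) = -2.4

-2.4


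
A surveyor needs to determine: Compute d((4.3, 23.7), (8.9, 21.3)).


dx=4.6, dy=-2.4
d^2 = 4.6^2 + (-2.4)^2 = 26.92
d = sqrt(26.92) = 5.1884

5.1884


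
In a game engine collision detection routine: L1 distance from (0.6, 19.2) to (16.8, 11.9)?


|0.6-16.8| + |19.2-11.9| = 16.2 + 7.3 = 23.5

23.5


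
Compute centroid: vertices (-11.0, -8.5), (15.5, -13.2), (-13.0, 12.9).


Centroid = ((x_A+x_B+x_C)/3, (y_A+y_B+y_C)/3)
= (((-11)+15.5+(-13))/3, ((-8.5)+(-13.2)+12.9)/3)
= (-2.8333, -2.9333)

(-2.8333, -2.9333)


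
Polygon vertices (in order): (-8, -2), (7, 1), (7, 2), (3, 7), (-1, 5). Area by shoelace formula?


Shoelace sum: ((-8)*1 - 7*(-2)) + (7*2 - 7*1) + (7*7 - 3*2) + (3*5 - (-1)*7) + ((-1)*(-2) - (-8)*5)
= 120
Area = |120|/2 = 60

60


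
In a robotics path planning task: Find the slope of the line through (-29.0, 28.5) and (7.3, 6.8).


slope = (y2-y1)/(x2-x1) = (6.8-28.5)/(7.3-(-29)) = (-21.7)/36.3 = -0.5978

-0.5978


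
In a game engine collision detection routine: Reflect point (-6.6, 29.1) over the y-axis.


Reflection over y-axis: (x,y) -> (-x,y)
(-6.6, 29.1) -> (6.6, 29.1)

(6.6, 29.1)


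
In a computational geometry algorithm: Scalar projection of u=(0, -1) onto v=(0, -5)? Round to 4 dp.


u.v = 5, |v| = sqrt(25) = 5
Scalar projection = u.v / |v| = 5 / sqrt(25) = 1

1


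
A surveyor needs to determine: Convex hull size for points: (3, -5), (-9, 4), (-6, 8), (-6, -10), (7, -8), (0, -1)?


Convex hull vertices (CCW): (-9, 4), (-6, -10), (7, -8), (-6, 8)
Count = 4

4


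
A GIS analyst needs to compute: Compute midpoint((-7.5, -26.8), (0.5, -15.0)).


M = (((-7.5)+0.5)/2, ((-26.8)+(-15))/2)
= (-3.5, -20.9)

(-3.5, -20.9)


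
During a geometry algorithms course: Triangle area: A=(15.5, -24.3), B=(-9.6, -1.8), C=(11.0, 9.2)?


Area = |x_A(y_B-y_C) + x_B(y_C-y_A) + x_C(y_A-y_B)|/2
= |(-170.5) + (-321.6) + (-247.5)|/2
= 739.6/2 = 369.8

369.8


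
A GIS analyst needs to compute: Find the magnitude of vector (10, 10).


|u| = sqrt(10^2 + 10^2) = sqrt(200) = 14.1421

14.1421


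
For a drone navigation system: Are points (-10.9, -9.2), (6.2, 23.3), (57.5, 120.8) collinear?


Cross product: (6.2-(-10.9))*(120.8-(-9.2)) - (23.3-(-9.2))*(57.5-(-10.9))
= 0

Yes, collinear


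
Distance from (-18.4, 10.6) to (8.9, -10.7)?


dx=27.3, dy=-21.3
d^2 = 27.3^2 + (-21.3)^2 = 1198.98
d = sqrt(1198.98) = 34.6263

34.6263


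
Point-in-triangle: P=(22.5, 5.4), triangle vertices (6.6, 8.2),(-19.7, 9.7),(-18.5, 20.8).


Cross products: AB x AP = 49.79, BC x BP = -473.58, CA x CP = 130.06
All same sign? no

No, outside


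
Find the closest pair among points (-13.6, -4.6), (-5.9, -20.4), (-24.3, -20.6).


d(P0,P1) = 17.5764, d(P0,P2) = 19.2481, d(P1,P2) = 18.4011
Closest: P0 and P1

Closest pair: (-13.6, -4.6) and (-5.9, -20.4), distance = 17.5764


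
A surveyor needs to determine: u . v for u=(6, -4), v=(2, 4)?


u . v = u_x*v_x + u_y*v_y = 6*2 + (-4)*4
= 12 + (-16) = -4

-4


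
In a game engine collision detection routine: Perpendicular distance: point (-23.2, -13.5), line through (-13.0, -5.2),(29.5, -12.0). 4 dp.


|cross product| = 422.11
|line direction| = sqrt(1852.49) = 43.0406
Distance = 422.11/sqrt(1852.49) = 9.8073

9.8073


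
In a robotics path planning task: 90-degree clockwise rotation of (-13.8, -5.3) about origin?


90° CW: (x,y) -> (y, -x)
(-13.8,-5.3) -> (-5.3, 13.8)

(-5.3, 13.8)


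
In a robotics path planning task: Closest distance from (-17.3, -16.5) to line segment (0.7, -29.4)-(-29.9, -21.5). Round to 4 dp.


Project P onto AB: t = 0.6535 (clamped to [0,1])
Closest point on segment: (-19.2975, -24.2372)
Distance: 7.9909

7.9909


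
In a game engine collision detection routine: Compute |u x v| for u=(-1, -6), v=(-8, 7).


|u x v| = |(-1)*7 - (-6)*(-8)|
= |(-7) - 48| = 55

55


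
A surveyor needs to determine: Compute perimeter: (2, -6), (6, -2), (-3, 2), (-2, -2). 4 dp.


Sides: (2, -6)->(6, -2): sqrt(32) = 5.656854, (6, -2)->(-3, 2): sqrt(97) = 9.848858, (-3, 2)->(-2, -2): sqrt(17) = 4.123106, (-2, -2)->(2, -6): sqrt(32) = 5.656854
Sum = 25.285672
Perimeter = 25.2857

25.2857


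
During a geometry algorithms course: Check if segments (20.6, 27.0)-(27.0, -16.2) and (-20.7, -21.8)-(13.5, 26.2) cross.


Cross products: d1=-313.44, d2=-2098.08, d3=-2096.48, d4=-311.84
d1*d2 < 0 and d3*d4 < 0? no

No, they don't intersect


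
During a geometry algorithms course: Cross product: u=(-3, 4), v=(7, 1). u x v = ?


u x v = u_x*v_y - u_y*v_x = (-3)*1 - 4*7
= (-3) - 28 = -31

-31


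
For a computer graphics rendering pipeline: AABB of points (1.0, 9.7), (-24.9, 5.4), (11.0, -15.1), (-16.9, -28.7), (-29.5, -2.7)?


x range: [-29.5, 11]
y range: [-28.7, 9.7]
Bounding box: (-29.5,-28.7) to (11,9.7)

(-29.5,-28.7) to (11,9.7)


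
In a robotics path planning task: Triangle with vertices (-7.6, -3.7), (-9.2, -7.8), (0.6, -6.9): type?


Side lengths squared: AB^2=19.37, BC^2=96.85, CA^2=77.48
Sorted: [19.37, 77.48, 96.85]
By sides: Scalene, By angles: Right

Scalene, Right


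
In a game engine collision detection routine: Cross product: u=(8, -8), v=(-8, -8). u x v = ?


u x v = u_x*v_y - u_y*v_x = 8*(-8) - (-8)*(-8)
= (-64) - 64 = -128

-128


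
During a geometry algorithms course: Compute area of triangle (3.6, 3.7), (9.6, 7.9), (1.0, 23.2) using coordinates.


Area = |x_A(y_B-y_C) + x_B(y_C-y_A) + x_C(y_A-y_B)|/2
= |(-55.08) + 187.2 + (-4.2)|/2
= 127.92/2 = 63.96

63.96


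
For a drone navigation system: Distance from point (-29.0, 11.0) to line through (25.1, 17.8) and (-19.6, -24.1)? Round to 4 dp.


|cross product| = 1962.83
|line direction| = sqrt(3753.7) = 61.2674
Distance = 1962.83/sqrt(3753.7) = 32.0371

32.0371


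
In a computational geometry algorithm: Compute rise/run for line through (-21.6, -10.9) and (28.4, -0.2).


slope = (y2-y1)/(x2-x1) = ((-0.2)-(-10.9))/(28.4-(-21.6)) = 10.7/50 = 0.214

0.214


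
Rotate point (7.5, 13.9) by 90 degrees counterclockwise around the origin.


90° CCW: (x,y) -> (-y, x)
(7.5,13.9) -> (-13.9, 7.5)

(-13.9, 7.5)


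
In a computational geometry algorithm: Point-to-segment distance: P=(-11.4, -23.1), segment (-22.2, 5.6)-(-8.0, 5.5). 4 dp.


Project P onto AB: t = 0.7748 (clamped to [0,1])
Closest point on segment: (-11.1984, 5.5225)
Distance: 28.6232

28.6232


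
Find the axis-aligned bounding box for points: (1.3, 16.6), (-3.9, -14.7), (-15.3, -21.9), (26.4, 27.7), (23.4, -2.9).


x range: [-15.3, 26.4]
y range: [-21.9, 27.7]
Bounding box: (-15.3,-21.9) to (26.4,27.7)

(-15.3,-21.9) to (26.4,27.7)


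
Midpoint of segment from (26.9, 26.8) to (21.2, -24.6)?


M = ((26.9+21.2)/2, (26.8+(-24.6))/2)
= (24.05, 1.1)

(24.05, 1.1)


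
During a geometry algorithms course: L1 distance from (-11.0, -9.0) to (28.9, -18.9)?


|(-11)-28.9| + |(-9)-(-18.9)| = 39.9 + 9.9 = 49.8

49.8


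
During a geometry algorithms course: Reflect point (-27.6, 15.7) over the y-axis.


Reflection over y-axis: (x,y) -> (-x,y)
(-27.6, 15.7) -> (27.6, 15.7)

(27.6, 15.7)


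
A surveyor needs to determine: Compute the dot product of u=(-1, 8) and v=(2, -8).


u . v = u_x*v_x + u_y*v_y = (-1)*2 + 8*(-8)
= (-2) + (-64) = -66

-66


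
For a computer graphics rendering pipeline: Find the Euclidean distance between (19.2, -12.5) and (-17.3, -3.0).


dx=-36.5, dy=9.5
d^2 = (-36.5)^2 + 9.5^2 = 1422.5
d = sqrt(1422.5) = 37.716

37.716


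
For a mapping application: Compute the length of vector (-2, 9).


|u| = sqrt((-2)^2 + 9^2) = sqrt(85) = 9.2195

9.2195


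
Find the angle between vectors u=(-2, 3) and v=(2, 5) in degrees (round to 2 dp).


u.v = 11, |u| = sqrt(13) = 3.6056, |v| = sqrt(29) = 5.3852
cos(theta) = u.v/(|u||v|) = 11/sqrt(377) = 0.566529
theta = acos(0.566529) = 55.49 degrees

55.49 degrees


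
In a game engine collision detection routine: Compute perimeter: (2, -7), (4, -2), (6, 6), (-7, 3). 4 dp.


Sides: (2, -7)->(4, -2): sqrt(29) = 5.385165, (4, -2)->(6, 6): sqrt(68) = 8.246211, (6, 6)->(-7, 3): sqrt(178) = 13.341664, (-7, 3)->(2, -7): sqrt(181) = 13.453624
Sum = 40.426664
Perimeter = 40.4267

40.4267


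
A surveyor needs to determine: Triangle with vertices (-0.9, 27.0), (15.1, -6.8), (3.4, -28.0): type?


Side lengths squared: AB^2=1398.44, BC^2=586.33, CA^2=3043.49
Sorted: [586.33, 1398.44, 3043.49]
By sides: Scalene, By angles: Obtuse

Scalene, Obtuse


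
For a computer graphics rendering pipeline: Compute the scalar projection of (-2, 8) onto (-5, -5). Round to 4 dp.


u.v = -30, |v| = sqrt(50) = 7.0711
Scalar projection = u.v / |v| = -30 / sqrt(50) = -4.2426

-4.2426


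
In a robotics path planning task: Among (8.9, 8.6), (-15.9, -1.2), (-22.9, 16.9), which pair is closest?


d(P0,P1) = 26.6661, d(P0,P2) = 32.8653, d(P1,P2) = 19.4064
Closest: P1 and P2

Closest pair: (-15.9, -1.2) and (-22.9, 16.9), distance = 19.4064


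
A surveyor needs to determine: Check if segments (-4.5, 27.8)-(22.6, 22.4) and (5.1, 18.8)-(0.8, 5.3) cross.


Cross products: d1=-168.3, d2=220.77, d3=-192.06, d4=-581.13
d1*d2 < 0 and d3*d4 < 0? no

No, they don't intersect


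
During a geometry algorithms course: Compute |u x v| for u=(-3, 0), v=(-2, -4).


|u x v| = |(-3)*(-4) - 0*(-2)|
= |12 - 0| = 12

12


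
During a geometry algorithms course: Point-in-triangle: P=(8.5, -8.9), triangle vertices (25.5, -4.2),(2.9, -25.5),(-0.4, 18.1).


Cross products: AB x AP = -255.88, BC x BP = -298.94, CA x CP = -500.83
All same sign? yes

Yes, inside


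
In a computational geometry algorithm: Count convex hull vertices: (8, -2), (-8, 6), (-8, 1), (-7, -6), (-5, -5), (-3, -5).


Convex hull vertices (CCW): (-8, 1), (-7, -6), (-3, -5), (8, -2), (-8, 6)
Count = 5

5


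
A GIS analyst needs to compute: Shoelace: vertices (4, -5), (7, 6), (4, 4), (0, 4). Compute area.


Shoelace sum: (4*6 - 7*(-5)) + (7*4 - 4*6) + (4*4 - 0*4) + (0*(-5) - 4*4)
= 63
Area = |63|/2 = 31.5

31.5


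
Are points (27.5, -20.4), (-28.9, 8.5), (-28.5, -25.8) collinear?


Cross product: ((-28.9)-27.5)*((-25.8)-(-20.4)) - (8.5-(-20.4))*((-28.5)-27.5)
= 1922.96

No, not collinear


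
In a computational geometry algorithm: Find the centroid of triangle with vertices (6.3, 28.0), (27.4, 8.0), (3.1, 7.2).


Centroid = ((x_A+x_B+x_C)/3, (y_A+y_B+y_C)/3)
= ((6.3+27.4+3.1)/3, (28+8+7.2)/3)
= (12.2667, 14.4)

(12.2667, 14.4)


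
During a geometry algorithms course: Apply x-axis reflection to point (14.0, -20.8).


Reflection over x-axis: (x,y) -> (x,-y)
(14, -20.8) -> (14, 20.8)

(14, 20.8)


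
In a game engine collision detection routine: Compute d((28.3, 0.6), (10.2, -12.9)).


dx=-18.1, dy=-13.5
d^2 = (-18.1)^2 + (-13.5)^2 = 509.86
d = sqrt(509.86) = 22.5801

22.5801


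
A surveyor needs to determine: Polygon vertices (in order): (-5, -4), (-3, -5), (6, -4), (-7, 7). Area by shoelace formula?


Shoelace sum: ((-5)*(-5) - (-3)*(-4)) + ((-3)*(-4) - 6*(-5)) + (6*7 - (-7)*(-4)) + ((-7)*(-4) - (-5)*7)
= 132
Area = |132|/2 = 66

66


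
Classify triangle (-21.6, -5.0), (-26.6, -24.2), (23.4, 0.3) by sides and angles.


Side lengths squared: AB^2=393.64, BC^2=3100.25, CA^2=2053.09
Sorted: [393.64, 2053.09, 3100.25]
By sides: Scalene, By angles: Obtuse

Scalene, Obtuse


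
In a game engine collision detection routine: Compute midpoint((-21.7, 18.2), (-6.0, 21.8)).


M = (((-21.7)+(-6))/2, (18.2+21.8)/2)
= (-13.85, 20)

(-13.85, 20)


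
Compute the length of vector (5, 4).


|u| = sqrt(5^2 + 4^2) = sqrt(41) = 6.4031

6.4031


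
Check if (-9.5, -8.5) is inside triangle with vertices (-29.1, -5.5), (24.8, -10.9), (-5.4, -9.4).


Cross products: AB x AP = -55.86, BC x BP = -21.03, CA x CP = -5.34
All same sign? yes

Yes, inside


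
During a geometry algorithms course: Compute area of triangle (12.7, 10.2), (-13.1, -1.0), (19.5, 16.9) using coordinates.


Area = |x_A(y_B-y_C) + x_B(y_C-y_A) + x_C(y_A-y_B)|/2
= |(-227.33) + (-87.77) + 218.4|/2
= 96.7/2 = 48.35

48.35


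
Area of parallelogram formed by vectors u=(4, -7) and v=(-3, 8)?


|u x v| = |4*8 - (-7)*(-3)|
= |32 - 21| = 11

11


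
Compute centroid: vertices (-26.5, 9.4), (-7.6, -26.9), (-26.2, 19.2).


Centroid = ((x_A+x_B+x_C)/3, (y_A+y_B+y_C)/3)
= (((-26.5)+(-7.6)+(-26.2))/3, (9.4+(-26.9)+19.2)/3)
= (-20.1, 0.5667)

(-20.1, 0.5667)


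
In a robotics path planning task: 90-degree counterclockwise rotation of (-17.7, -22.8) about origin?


90° CCW: (x,y) -> (-y, x)
(-17.7,-22.8) -> (22.8, -17.7)

(22.8, -17.7)


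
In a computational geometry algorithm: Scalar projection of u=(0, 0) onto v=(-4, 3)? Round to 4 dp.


u.v = 0, |v| = sqrt(25) = 5
Scalar projection = u.v / |v| = 0 / sqrt(25) = 0

0


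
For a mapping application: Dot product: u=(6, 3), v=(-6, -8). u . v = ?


u . v = u_x*v_x + u_y*v_y = 6*(-6) + 3*(-8)
= (-36) + (-24) = -60

-60


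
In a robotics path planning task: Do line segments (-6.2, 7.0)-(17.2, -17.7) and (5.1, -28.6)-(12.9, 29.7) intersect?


Cross products: d1=936.47, d2=-620.41, d3=-553.93, d4=1002.95
d1*d2 < 0 and d3*d4 < 0? yes

Yes, they intersect


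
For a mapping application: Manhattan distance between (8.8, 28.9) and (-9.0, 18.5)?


|8.8-(-9)| + |28.9-18.5| = 17.8 + 10.4 = 28.2

28.2


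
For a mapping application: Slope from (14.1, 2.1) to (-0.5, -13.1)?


slope = (y2-y1)/(x2-x1) = ((-13.1)-2.1)/((-0.5)-14.1) = (-15.2)/(-14.6) = 1.0411

1.0411


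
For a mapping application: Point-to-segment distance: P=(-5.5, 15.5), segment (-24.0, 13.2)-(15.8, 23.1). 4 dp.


Project P onto AB: t = 0.4513 (clamped to [0,1])
Closest point on segment: (-6.0392, 17.6676)
Distance: 2.2337

2.2337


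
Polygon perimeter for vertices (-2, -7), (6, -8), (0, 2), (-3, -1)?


Sides: (-2, -7)->(6, -8): sqrt(65) = 8.062258, (6, -8)->(0, 2): sqrt(136) = 11.661904, (0, 2)->(-3, -1): sqrt(18) = 4.242641, (-3, -1)->(-2, -7): sqrt(37) = 6.082763
Sum = 30.049566
Perimeter = 30.0496

30.0496


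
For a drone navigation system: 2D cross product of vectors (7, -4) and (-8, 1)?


u x v = u_x*v_y - u_y*v_x = 7*1 - (-4)*(-8)
= 7 - 32 = -25

-25


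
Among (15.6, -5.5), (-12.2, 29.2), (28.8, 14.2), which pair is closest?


d(P0,P1) = 44.4627, d(P0,P2) = 23.7135, d(P1,P2) = 43.6578
Closest: P0 and P2

Closest pair: (15.6, -5.5) and (28.8, 14.2), distance = 23.7135


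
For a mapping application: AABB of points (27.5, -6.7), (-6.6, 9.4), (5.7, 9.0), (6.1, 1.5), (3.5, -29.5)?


x range: [-6.6, 27.5]
y range: [-29.5, 9.4]
Bounding box: (-6.6,-29.5) to (27.5,9.4)

(-6.6,-29.5) to (27.5,9.4)


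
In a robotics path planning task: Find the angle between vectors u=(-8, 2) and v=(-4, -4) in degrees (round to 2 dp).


u.v = 24, |u| = sqrt(68) = 8.2462, |v| = sqrt(32) = 5.6569
cos(theta) = u.v/(|u||v|) = 24/sqrt(2176) = 0.514496
theta = acos(0.514496) = 59.04 degrees

59.04 degrees


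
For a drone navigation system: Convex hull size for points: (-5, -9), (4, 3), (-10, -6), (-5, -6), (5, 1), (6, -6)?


Convex hull vertices (CCW): (-10, -6), (-5, -9), (6, -6), (5, 1), (4, 3)
Count = 5

5


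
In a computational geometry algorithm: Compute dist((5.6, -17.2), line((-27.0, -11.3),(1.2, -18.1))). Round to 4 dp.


|cross product| = 55.3
|line direction| = sqrt(841.48) = 29.0083
Distance = 55.3/sqrt(841.48) = 1.9064

1.9064


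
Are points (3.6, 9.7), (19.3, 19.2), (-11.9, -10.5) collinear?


Cross product: (19.3-3.6)*((-10.5)-9.7) - (19.2-9.7)*((-11.9)-3.6)
= -169.89

No, not collinear


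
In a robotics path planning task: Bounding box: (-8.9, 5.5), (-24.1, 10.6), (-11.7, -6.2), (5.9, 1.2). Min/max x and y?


x range: [-24.1, 5.9]
y range: [-6.2, 10.6]
Bounding box: (-24.1,-6.2) to (5.9,10.6)

(-24.1,-6.2) to (5.9,10.6)


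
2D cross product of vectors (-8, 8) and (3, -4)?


u x v = u_x*v_y - u_y*v_x = (-8)*(-4) - 8*3
= 32 - 24 = 8

8


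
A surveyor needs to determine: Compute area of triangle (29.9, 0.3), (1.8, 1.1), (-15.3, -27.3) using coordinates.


Area = |x_A(y_B-y_C) + x_B(y_C-y_A) + x_C(y_A-y_B)|/2
= |849.16 + (-49.68) + 12.24|/2
= 811.72/2 = 405.86

405.86


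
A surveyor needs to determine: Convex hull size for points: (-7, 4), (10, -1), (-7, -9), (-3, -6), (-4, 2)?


Convex hull vertices (CCW): (-7, -9), (10, -1), (-7, 4)
Count = 3

3


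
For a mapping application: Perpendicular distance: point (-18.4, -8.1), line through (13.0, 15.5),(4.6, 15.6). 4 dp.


|cross product| = 201.38
|line direction| = sqrt(70.57) = 8.4006
Distance = 201.38/sqrt(70.57) = 23.9721

23.9721


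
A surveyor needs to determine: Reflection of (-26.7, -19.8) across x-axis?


Reflection over x-axis: (x,y) -> (x,-y)
(-26.7, -19.8) -> (-26.7, 19.8)

(-26.7, 19.8)


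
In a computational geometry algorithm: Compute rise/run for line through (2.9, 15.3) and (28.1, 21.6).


slope = (y2-y1)/(x2-x1) = (21.6-15.3)/(28.1-2.9) = 6.3/25.2 = 0.25

0.25


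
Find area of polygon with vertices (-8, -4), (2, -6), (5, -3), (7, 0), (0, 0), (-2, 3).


Shoelace sum: ((-8)*(-6) - 2*(-4)) + (2*(-3) - 5*(-6)) + (5*0 - 7*(-3)) + (7*0 - 0*0) + (0*3 - (-2)*0) + ((-2)*(-4) - (-8)*3)
= 133
Area = |133|/2 = 66.5

66.5


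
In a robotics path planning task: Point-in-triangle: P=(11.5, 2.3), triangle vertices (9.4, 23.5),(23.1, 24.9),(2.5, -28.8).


Cross products: AB x AP = -293.38, BC x BP = -157.36, CA x CP = -256.11
All same sign? yes

Yes, inside


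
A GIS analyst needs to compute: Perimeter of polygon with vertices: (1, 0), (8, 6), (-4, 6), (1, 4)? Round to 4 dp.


Sides: (1, 0)->(8, 6): sqrt(85) = 9.219544, (8, 6)->(-4, 6): sqrt(144) = 12, (-4, 6)->(1, 4): sqrt(29) = 5.385165, (1, 4)->(1, 0): sqrt(16) = 4
Sum = 30.604709
Perimeter = 30.6047

30.6047


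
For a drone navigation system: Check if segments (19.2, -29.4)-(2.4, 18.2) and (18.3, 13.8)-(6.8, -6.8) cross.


Cross products: d1=515.34, d2=-378.14, d3=-682.92, d4=210.56
d1*d2 < 0 and d3*d4 < 0? yes

Yes, they intersect


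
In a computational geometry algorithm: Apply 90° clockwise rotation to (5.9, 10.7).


90° CW: (x,y) -> (y, -x)
(5.9,10.7) -> (10.7, -5.9)

(10.7, -5.9)


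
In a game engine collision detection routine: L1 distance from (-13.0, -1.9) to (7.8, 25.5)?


|(-13)-7.8| + |(-1.9)-25.5| = 20.8 + 27.4 = 48.2

48.2


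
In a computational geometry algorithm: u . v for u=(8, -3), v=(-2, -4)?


u . v = u_x*v_x + u_y*v_y = 8*(-2) + (-3)*(-4)
= (-16) + 12 = -4

-4


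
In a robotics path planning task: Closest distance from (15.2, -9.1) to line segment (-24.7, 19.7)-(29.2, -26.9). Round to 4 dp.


Project P onto AB: t = 0.688 (clamped to [0,1])
Closest point on segment: (12.3818, -12.3596)
Distance: 4.309

4.309


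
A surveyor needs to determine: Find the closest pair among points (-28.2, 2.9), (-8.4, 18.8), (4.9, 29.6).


d(P0,P1) = 25.3939, d(P0,P2) = 42.5265, d(P1,P2) = 17.1327
Closest: P1 and P2

Closest pair: (-8.4, 18.8) and (4.9, 29.6), distance = 17.1327
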